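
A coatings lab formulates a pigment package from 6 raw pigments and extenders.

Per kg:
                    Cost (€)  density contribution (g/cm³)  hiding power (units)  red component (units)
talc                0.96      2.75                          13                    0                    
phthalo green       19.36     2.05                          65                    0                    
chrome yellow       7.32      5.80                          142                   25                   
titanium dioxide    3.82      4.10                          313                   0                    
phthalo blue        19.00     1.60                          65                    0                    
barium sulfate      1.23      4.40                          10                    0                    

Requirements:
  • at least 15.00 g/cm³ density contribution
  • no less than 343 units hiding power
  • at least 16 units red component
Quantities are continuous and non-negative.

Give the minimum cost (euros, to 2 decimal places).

Treat it as an LP. Let x1 = kg of talc, x2 = kg of phthalo green, x3 = kg of chrome yellow, x4 = kg of titanium dioxide, x5 = kg of phthalo blue, x6 = kg of barium sulfate.
Minimize 0.96x1 + 19.36x2 + 7.32x3 + 3.82x4 + 19x5 + 1.23x6 s.t.:
  2.75x1 + 2.05x2 + 5.8x3 + 4.1x4 + 1.6x5 + 4.4x6 ≥ 15   (density contribution)
  13x1 + 65x2 + 142x3 + 313x4 + 65x5 + 10x6 ≥ 343   (hiding power)
  25x3 ≥ 16   (red component)
  x1, x2, x3, x4, x5, x6 ≥ 0.
The optimal basis is {chrome yellow, titanium dioxide, barium sulfate}; talc, phthalo green, phthalo blue drop out. Binding constraints: density contribution, hiding power, red component.
That vertex is x3 = 0.64, x4 = 0.7457, x6 = 1.871.
Hence cost = 7.32·0.64 + 3.82·0.7457 + 1.23·1.871 = €9.8347.

€9.83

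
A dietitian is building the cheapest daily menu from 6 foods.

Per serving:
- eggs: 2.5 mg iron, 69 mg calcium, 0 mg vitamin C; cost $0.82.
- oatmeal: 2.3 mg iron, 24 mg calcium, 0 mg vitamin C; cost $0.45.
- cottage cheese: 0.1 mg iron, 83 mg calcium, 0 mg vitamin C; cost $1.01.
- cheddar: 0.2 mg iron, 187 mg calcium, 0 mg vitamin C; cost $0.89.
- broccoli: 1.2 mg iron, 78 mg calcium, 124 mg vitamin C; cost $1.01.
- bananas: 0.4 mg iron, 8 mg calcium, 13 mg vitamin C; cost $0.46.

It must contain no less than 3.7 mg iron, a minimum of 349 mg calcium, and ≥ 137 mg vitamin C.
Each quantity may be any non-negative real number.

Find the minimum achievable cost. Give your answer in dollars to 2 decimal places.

$2.68

This is a linear program. Let x1 = servings of eggs, x2 = servings of oatmeal, x3 = servings of cottage cheese, x4 = servings of cheddar, x5 = servings of broccoli, x6 = servings of bananas.
min 0.82x1 + 0.45x2 + 1.01x3 + 0.89x4 + 1.01x5 + 0.46x6 s.t.:
  2.5x1 + 2.3x2 + 0.1x3 + 0.2x4 + 1.2x5 + 0.4x6 ≥ 3.7   (iron)
  69x1 + 24x2 + 83x3 + 187x4 + 78x5 + 8x6 ≥ 349   (calcium)
  124x5 + 13x6 ≥ 137   (vitamin C)
  x1, x2, x3, x4, x5, x6 ≥ 0.
The cheapest feasible vertex uses only oatmeal, cheddar, broccoli; eggs, cottage cheese, bananas are not used. The iron, calcium, vitamin C requirements are met with equality.
So oatmeal = 0.9203 servings, cheddar = 1.287 servings, broccoli = 1.105 servings.
Objective = 0.45·0.9203 + 0.89·1.287 + 1.01·1.105 = 2.6756.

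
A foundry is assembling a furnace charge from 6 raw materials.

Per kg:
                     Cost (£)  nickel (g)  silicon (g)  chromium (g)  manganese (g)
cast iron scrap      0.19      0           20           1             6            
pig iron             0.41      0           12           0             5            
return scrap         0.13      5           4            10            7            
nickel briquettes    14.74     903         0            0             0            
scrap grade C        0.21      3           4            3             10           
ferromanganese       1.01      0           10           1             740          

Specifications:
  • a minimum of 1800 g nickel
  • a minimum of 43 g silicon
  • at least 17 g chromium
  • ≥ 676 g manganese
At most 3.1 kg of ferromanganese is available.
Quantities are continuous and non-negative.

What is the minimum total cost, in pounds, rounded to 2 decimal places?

£30.62

Treat it as an LP. Let x1 = kg of cast iron scrap, x2 = kg of pig iron, x3 = kg of return scrap, x4 = kg of nickel briquettes, x5 = kg of scrap grade C, x6 = kg of ferromanganese.
Minimise 0.19x1 + 0.41x2 + 0.13x3 + 14.74x4 + 0.21x5 + 1.01x6 with:
  5x3 + 903x4 + 3x5 ≥ 1800   (nickel)
  20x1 + 12x2 + 4x3 + 4x5 + 10x6 ≥ 43   (silicon)
  1x1 + 10x3 + 3x5 + 1x6 ≥ 17   (chromium)
  6x1 + 5x2 + 7x3 + 10x5 + 740x6 ≥ 676   (manganese)
  x6 ≤ 3.1
  x1, x2, x3, x4, x5, x6 ≥ 0.
The optimal basis is {cast iron scrap, return scrap, nickel briquettes, ferromanganese}; pig iron, scrap grade C drop out. There the nickel, silicon, chromium, manganese constraints are tight.
So cast iron scrap = 1.412 kg, return scrap = 1.47 kg, nickel briquettes = 1.985 kg, ferromanganese = 0.8882 kg.
Total cost: 0.19·1.412 + 0.13·1.47 + 14.74·1.985 + 1.01·0.8882 = 30.6154.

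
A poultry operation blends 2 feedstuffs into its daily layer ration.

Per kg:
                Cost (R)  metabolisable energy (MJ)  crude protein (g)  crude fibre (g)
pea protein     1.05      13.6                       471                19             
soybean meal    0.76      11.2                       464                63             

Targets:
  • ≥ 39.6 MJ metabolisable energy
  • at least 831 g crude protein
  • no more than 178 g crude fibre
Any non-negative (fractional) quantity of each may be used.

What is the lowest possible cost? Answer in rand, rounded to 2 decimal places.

R2.79

Let x1 = kg of pea protein, x2 = kg of soybean meal.
Minimize 1.05x1 + 0.76x2 with:
  13.6x1 + 11.2x2 ≥ 39.6   (metabolisable energy)
  471x1 + 464x2 ≥ 831   (crude protein)
  19x1 + 63x2 ≤ 178   (crude fibre)
  x1, x2 ≥ 0.
Both inputs are positive at the optimum. The metabolisable energy and crude fibre requirements are met with equality.
Solving gives x1 = 0.7783, x2 = 2.591.
Cost = 1.05·0.7783 + 0.76·2.591 = 2.7864.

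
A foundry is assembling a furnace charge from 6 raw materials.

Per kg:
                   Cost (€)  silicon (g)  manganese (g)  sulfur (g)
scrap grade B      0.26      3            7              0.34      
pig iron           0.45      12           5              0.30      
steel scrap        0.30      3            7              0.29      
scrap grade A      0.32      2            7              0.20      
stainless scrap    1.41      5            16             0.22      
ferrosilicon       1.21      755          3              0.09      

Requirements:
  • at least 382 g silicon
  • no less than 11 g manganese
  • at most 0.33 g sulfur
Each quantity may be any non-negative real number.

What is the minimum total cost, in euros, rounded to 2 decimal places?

Treat it as an LP. Let x1 = kg of scrap grade B, x2 = kg of pig iron, x3 = kg of steel scrap, x4 = kg of scrap grade A, x5 = kg of stainless scrap, x6 = kg of ferrosilicon.
Minimize 0.26x1 + 0.45x2 + 0.3x3 + 0.32x4 + 1.41x5 + 1.21x6 s.t.:
  3x1 + 12x2 + 3x3 + 2x4 + 5x5 + 755x6 ≥ 382   (silicon)
  7x1 + 5x2 + 7x3 + 7x4 + 16x5 + 3x6 ≥ 11   (manganese)
  0.34x1 + 0.3x2 + 0.29x3 + 0.2x4 + 0.22x5 + 0.09x6 ≤ 0.33   (sulfur)
  x1, x2, x3, x4, x5, x6 ≥ 0.
The optimal basis is {scrap grade B, scrap grade A, ferrosilicon}; pig iron, steel scrap, stainless scrap drop out. There the silicon, manganese, sulfur constraints are tight.
Optimal quantities: scrap grade B = 0.09687 kg, scrap grade A = 1.259 kg, ferrosilicon = 0.5022 kg.
Total cost: 0.26·0.09687 + 0.32·1.259 + 1.21·0.5022 = 1.0357.

€1.04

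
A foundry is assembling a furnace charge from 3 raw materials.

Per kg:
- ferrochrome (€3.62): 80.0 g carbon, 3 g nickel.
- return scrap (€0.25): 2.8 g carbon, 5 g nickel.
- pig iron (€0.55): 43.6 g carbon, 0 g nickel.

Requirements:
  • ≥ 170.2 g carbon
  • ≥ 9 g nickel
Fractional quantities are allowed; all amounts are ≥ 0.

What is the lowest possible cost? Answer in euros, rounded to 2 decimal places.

€2.53

This is a linear program. Let x1 = kg of ferrochrome, x2 = kg of return scrap, x3 = kg of pig iron.
Minimize 3.62x1 + 0.25x2 + 0.55x3 subject to:
  80x1 + 2.8x2 + 43.6x3 ≥ 170.2   (carbon)
  3x1 + 5x2 ≥ 9   (nickel)
  x1, x2, x3 ≥ 0.
The optimal basis is {return scrap, pig iron}; ferrochrome drops out. The carbon and nickel requirements are met with equality.
Optimal quantities: return scrap = 1.8 kg, pig iron = 3.788 kg.
Objective = 0.25·1.8 + 0.55·3.788 = 2.5334.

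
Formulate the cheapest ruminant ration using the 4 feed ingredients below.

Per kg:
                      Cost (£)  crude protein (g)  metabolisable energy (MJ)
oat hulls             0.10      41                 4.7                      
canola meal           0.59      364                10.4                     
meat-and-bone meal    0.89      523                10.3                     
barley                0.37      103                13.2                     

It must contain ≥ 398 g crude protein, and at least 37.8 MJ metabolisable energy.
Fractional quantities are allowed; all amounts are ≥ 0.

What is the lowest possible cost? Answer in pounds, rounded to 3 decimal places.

Let x1 = kg of oat hulls, x2 = kg of canola meal, x3 = kg of meat-and-bone meal, x4 = kg of barley.
Minimize 0.1x1 + 0.59x2 + 0.89x3 + 0.37x4 with:
  41x1 + 364x2 + 523x3 + 103x4 ≥ 398   (crude protein)
  4.7x1 + 10.4x2 + 10.3x3 + 13.2x4 ≥ 37.8   (metabolisable energy)
  x1, x2, x3, x4 ≥ 0.
The cheapest feasible vertex uses only oat hulls, canola meal; meat-and-bone meal, barley are not used. The crude protein and metabolisable energy requirements are met with equality.
Optimal quantities: oat hulls = 7.49 kg, canola meal = 0.2498 kg.
Total cost: 0.1·7.49 + 0.59·0.2498 = 0.89638.

£0.896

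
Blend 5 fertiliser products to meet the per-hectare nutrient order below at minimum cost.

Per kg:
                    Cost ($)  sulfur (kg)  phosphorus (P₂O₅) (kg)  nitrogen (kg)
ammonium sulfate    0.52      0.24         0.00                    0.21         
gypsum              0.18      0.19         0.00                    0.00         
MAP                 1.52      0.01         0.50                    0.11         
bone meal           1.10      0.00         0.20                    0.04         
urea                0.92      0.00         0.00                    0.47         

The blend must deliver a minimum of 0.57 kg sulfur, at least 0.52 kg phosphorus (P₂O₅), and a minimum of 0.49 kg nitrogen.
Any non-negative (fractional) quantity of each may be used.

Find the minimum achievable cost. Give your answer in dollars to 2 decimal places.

This is a linear program. Let x1 = kg of ammonium sulfate, x2 = kg of gypsum, x3 = kg of MAP, x4 = kg of bone meal, x5 = kg of urea.
Minimize 0.52x1 + 0.18x2 + 1.52x3 + 1.1x4 + 0.92x5 subject to:
  0.24x1 + 0.19x2 + 0.01x3 ≥ 0.57   (sulfur)
  0.5x3 + 0.2x4 ≥ 0.52   (phosphorus (P₂O₅))
  0.21x1 + 0.11x3 + 0.04x4 + 0.47x5 ≥ 0.49   (nitrogen)
  x1, x2, x3, x4, x5 ≥ 0.
The minimum-cost mix takes nothing from bone meal, urea — only ammonium sulfate, gypsum, MAP. Binding constraints: sulfur, phosphorus (P₂O₅), nitrogen.
Optimal quantities: ammonium sulfate = 1.789 kg, gypsum = 0.686 kg, MAP = 1.04 kg.
Objective = 0.52·1.789 + 0.18·0.686 + 1.52·1.04 = 2.6346.

$2.63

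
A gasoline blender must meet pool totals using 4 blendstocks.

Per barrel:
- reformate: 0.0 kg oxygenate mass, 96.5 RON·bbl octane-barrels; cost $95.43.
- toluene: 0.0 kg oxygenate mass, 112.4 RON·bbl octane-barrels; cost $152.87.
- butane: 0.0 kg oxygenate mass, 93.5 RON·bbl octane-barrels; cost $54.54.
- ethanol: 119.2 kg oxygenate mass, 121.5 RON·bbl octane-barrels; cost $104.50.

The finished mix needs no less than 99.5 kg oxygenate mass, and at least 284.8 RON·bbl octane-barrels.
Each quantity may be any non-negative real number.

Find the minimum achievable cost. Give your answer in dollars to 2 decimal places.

Let x1 = barrels of reformate, x2 = barrels of toluene, x3 = barrels of butane, x4 = barrels of ethanol.
Minimise 95.43x1 + 152.87x2 + 54.54x3 + 104.5x4 subject to:
  119.2x4 ≥ 99.5   (oxygenate mass)
  96.5x1 + 112.4x2 + 93.5x3 + 121.5x4 ≥ 284.8   (octane-barrels)
  x1, x2, x3, x4 ≥ 0.
The cheapest feasible vertex uses only butane, ethanol; reformate, toluene are not used. Binding constraints: oxygenate mass and octane-barrels.
That vertex is x3 = 1.9613, x4 = 0.83473.
Hence cost = 54.54·1.9613 + 104.5·0.83473 = $194.1986.

$194.20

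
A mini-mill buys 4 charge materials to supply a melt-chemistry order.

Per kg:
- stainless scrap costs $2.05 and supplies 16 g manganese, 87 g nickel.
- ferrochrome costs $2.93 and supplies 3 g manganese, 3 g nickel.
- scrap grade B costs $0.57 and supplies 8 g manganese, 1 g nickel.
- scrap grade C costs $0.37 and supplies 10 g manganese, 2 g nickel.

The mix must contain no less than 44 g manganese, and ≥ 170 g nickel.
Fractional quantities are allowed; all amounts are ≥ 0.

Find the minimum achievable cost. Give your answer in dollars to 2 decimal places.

$4.43

Set it up as a linear program. Let x1 = kg of stainless scrap, x2 = kg of ferrochrome, x3 = kg of scrap grade B, x4 = kg of scrap grade C.
Minimise 2.05x1 + 2.93x2 + 0.57x3 + 0.37x4 s.t.:
  16x1 + 3x2 + 8x3 + 10x4 ≥ 44   (manganese)
  87x1 + 3x2 + 1x3 + 2x4 ≥ 170   (nickel)
  x1, x2, x3, x4 ≥ 0.
At the optimum only stainless scrap, scrap grade C are positive (ferrochrome, scrap grade B = 0). There the manganese and nickel constraints are tight.
So stainless scrap = 1.924 kg, scrap grade C = 1.322 kg.
Cost = 2.05·1.924 + 0.37·1.322 = 4.4333.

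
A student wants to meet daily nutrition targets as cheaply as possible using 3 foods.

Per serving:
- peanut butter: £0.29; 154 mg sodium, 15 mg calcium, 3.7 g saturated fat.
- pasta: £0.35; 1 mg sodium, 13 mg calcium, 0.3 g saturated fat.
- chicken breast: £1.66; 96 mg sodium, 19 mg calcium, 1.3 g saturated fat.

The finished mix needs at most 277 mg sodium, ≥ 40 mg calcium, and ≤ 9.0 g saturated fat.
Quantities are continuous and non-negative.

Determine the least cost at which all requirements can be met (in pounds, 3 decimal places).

Let x1 = servings of peanut butter, x2 = servings of pasta, x3 = servings of chicken breast.
Minimise 0.29x1 + 0.35x2 + 1.66x3 s.t.:
  154x1 + 1x2 + 96x3 ≤ 277   (sodium)
  15x1 + 13x2 + 19x3 ≥ 40   (calcium)
  3.7x1 + 0.3x2 + 1.3x3 ≤ 9   (saturated fat)
  x1, x2, x3 ≥ 0.
The cheapest feasible vertex uses only peanut butter, pasta; chicken breast is not used. There the sodium and calcium constraints are tight.
That vertex is x1 = 1.792, x2 = 1.009.
Cost = 0.29·1.792 + 0.35·1.009 = 0.87283.

£0.873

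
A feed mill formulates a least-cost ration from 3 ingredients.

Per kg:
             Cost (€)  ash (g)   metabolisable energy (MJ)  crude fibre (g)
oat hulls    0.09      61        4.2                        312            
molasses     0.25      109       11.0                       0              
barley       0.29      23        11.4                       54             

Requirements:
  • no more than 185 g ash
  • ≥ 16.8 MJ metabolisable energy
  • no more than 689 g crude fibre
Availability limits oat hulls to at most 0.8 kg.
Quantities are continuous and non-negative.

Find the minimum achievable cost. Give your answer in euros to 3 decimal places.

€0.377

Let x1 = kg of oat hulls, x2 = kg of molasses, x3 = kg of barley.
min 0.09x1 + 0.25x2 + 0.29x3 with:
  61x1 + 109x2 + 23x3 ≤ 185   (ash)
  4.2x1 + 11x2 + 11.4x3 ≥ 16.8   (metabolisable energy)
  312x1 + 54x3 ≤ 689   (crude fibre)
  x1 ≤ 0.8
  x1, x2, x3 ≥ 0.
The minimum-cost mix takes nothing from barley — only oat hulls, molasses. Binding constraints: metabolisable energy and the oat hulls cap.
Optimal quantities: oat hulls = 0.8 kg, molasses = 1.2218 kg.
Hence cost = 0.09·0.8 + 0.25·1.2218 = €0.37745.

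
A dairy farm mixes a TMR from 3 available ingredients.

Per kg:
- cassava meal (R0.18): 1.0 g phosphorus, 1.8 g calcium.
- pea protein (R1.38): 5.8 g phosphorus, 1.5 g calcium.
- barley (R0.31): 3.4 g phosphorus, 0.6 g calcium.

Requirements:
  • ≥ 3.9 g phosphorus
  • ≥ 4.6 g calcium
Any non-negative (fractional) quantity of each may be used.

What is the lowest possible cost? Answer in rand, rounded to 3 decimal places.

R0.570

This is a linear program. Let x1 = kg of cassava meal, x2 = kg of pea protein, x3 = kg of barley.
min 0.18x1 + 1.38x2 + 0.31x3 s.t.:
  1x1 + 5.8x2 + 3.4x3 ≥ 3.9   (phosphorus)
  1.8x1 + 1.5x2 + 0.6x3 ≥ 4.6   (calcium)
  x1, x2, x3 ≥ 0.
At the optimum only cassava meal, barley are positive (pea protein = 0). The phosphorus and calcium requirements are met with equality.
Solving gives x1 = 2.409, x3 = 0.4384.
Objective = 0.18·2.409 + 0.31·0.4384 = 0.56952.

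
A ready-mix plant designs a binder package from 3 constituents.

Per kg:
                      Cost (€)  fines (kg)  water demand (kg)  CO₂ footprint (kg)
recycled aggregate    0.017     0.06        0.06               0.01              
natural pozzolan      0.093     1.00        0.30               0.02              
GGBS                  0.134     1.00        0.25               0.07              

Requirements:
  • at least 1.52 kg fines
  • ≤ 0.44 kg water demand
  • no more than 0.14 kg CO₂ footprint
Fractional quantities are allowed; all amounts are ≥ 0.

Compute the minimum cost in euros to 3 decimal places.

€0.154

Let x1 = kg of recycled aggregate, x2 = kg of natural pozzolan, x3 = kg of GGBS.
Minimise 0.017x1 + 0.093x2 + 0.134x3 with:
  0.06x1 + 1x2 + 1x3 ≥ 1.52   (fines)
  0.06x1 + 0.3x2 + 0.25x3 ≤ 0.44   (water demand)
  0.01x1 + 0.02x2 + 0.07x3 ≤ 0.14   (CO₂ footprint)
  x1, x2, x3 ≥ 0.
At the optimum only natural pozzolan, GGBS are positive (recycled aggregate = 0). Binding constraints: fines and water demand.
That vertex is x2 = 1.2, x3 = 0.32.
Objective = 0.093·1.2 + 0.134·0.32 = 0.15448.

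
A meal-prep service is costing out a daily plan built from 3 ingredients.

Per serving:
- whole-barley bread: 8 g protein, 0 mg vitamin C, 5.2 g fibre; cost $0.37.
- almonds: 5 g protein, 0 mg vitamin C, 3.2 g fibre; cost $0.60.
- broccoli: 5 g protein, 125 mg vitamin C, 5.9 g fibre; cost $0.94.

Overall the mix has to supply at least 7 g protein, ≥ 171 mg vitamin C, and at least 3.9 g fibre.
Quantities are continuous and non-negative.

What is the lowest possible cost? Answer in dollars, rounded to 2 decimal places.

$1.29

Treat it as an LP. Let x1 = servings of whole-barley bread, x2 = servings of almonds, x3 = servings of broccoli.
min 0.37x1 + 0.6x2 + 0.94x3 subject to:
  8x1 + 5x2 + 5x3 ≥ 7   (protein)
  125x3 ≥ 171   (vitamin C)
  5.2x1 + 3.2x2 + 5.9x3 ≥ 3.9   (fibre)
  x1, x2, x3 ≥ 0.
At the optimum only whole-barley bread, broccoli are positive (almonds = 0). Binding constraints: protein and vitamin C.
Solving gives x1 = 0.02, x3 = 1.368.
Total cost: 0.37·0.02 + 0.94·1.368 = 1.2933.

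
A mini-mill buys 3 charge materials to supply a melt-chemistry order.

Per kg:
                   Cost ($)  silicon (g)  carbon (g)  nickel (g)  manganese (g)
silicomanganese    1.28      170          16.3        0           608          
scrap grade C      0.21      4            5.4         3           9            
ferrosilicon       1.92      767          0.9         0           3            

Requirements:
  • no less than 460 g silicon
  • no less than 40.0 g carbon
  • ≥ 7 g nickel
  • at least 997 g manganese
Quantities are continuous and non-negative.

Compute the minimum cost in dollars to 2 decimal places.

$3.03

Set it up as a linear program. Let x1 = kg of silicomanganese, x2 = kg of scrap grade C, x3 = kg of ferrosilicon.
Minimize 1.28x1 + 0.21x2 + 1.92x3 s.t.:
  170x1 + 4x2 + 767x3 ≥ 460   (silicon)
  16.3x1 + 5.4x2 + 0.9x3 ≥ 40   (carbon)
  3x2 ≥ 7   (nickel)
  608x1 + 9x2 + 3x3 ≥ 997   (manganese)
  x1, x2, x3 ≥ 0.
All 3 inputs are positive at the optimum. There the silicon, carbon, manganese constraints are tight.
Solving gives x1 = 1.601, x2 = 2.536, x3 = 0.2316.
Total cost: 1.28·1.601 + 0.21·2.536 + 1.92·0.2316 = 3.0265.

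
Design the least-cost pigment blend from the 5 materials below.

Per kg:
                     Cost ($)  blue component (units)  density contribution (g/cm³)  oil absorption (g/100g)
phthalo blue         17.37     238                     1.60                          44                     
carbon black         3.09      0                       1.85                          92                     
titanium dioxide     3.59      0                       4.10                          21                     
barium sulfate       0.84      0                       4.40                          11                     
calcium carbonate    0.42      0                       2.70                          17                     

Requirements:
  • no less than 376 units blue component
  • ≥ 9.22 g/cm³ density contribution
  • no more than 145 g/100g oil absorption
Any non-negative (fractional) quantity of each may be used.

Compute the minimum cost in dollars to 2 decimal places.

This is a linear program. Let x1 = kg of phthalo blue, x2 = kg of carbon black, x3 = kg of titanium dioxide, x4 = kg of barium sulfate, x5 = kg of calcium carbonate.
Minimise 17.37x1 + 3.09x2 + 3.59x3 + 0.84x4 + 0.42x5 subject to:
  238x1 ≥ 376   (blue component)
  1.6x1 + 1.85x2 + 4.1x3 + 4.4x4 + 2.7x5 ≥ 9.22   (density contribution)
  44x1 + 92x2 + 21x3 + 11x4 + 17x5 ≤ 145   (oil absorption)
  x1, x2, x3, x4, x5 ≥ 0.
The minimum-cost mix takes nothing from carbon black, titanium dioxide, barium sulfate — only phthalo blue, calcium carbonate. The blue component and density contribution requirements are met with equality.
Optimal quantities: phthalo blue = 1.5798 kg, calcium carbonate = 2.4786 kg.
Cost = 17.37·1.5798 + 0.42·2.4786 = 28.4821.

$28.48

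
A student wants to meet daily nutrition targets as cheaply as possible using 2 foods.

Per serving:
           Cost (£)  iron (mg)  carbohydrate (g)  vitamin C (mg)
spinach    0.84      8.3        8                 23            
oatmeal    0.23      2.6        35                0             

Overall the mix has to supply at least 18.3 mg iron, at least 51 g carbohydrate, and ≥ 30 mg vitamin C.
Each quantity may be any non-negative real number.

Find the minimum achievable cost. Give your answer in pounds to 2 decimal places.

£1.76

Let x1 = servings of spinach, x2 = servings of oatmeal.
min 0.84x1 + 0.23x2 s.t.:
  8.3x1 + 2.6x2 ≥ 18.3   (iron)
  8x1 + 35x2 ≥ 51   (carbohydrate)
  23x1 ≥ 30   (vitamin C)
  x1, x2 ≥ 0.
Both inputs are positive at the optimum. Binding constraints: iron and vitamin C.
Optimal quantities: spinach = 1.304 servings, oatmeal = 2.875 servings.
Objective = 0.84·1.304 + 0.23·2.875 = 1.7566.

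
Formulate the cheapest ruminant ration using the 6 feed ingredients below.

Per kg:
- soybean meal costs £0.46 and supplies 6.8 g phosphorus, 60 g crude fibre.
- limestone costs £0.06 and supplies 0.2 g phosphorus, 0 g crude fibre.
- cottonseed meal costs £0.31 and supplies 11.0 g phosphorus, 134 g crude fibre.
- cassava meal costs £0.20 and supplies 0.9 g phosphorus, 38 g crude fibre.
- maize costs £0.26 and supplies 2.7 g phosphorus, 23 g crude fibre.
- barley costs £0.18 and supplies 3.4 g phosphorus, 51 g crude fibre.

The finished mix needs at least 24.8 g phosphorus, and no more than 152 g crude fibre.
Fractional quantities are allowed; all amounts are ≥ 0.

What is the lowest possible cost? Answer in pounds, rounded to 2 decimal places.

£3.44

Let x1 = kg of soybean meal, x2 = kg of limestone, x3 = kg of cottonseed meal, x4 = kg of cassava meal, x5 = kg of maize, x6 = kg of barley.
Minimise 0.46x1 + 0.06x2 + 0.31x3 + 0.2x4 + 0.26x5 + 0.18x6 subject to:
  6.8x1 + 0.2x2 + 11x3 + 0.9x4 + 2.7x5 + 3.4x6 ≥ 24.8   (phosphorus)
  60x1 + 134x3 + 38x4 + 23x5 + 51x6 ≤ 152   (crude fibre)
  x1, x2, x3, x4, x5, x6 ≥ 0.
The minimum-cost mix takes nothing from cottonseed meal, cassava meal, maize, barley — only soybean meal, limestone. There the phosphorus and crude fibre constraints are tight.
So soybean meal = 2.533 kg, limestone = 37.87 kg.
Hence cost = 0.46·2.533 + 0.06·37.87 = £3.4374.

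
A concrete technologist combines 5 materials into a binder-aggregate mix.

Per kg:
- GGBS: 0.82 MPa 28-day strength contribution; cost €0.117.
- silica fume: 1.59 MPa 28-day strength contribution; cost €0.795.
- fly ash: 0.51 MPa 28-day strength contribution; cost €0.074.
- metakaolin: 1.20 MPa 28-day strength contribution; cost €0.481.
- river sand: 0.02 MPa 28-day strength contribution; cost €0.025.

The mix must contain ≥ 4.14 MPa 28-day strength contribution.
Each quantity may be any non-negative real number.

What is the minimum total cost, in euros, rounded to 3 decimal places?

Set it up as a linear program. Let x1 = kg of GGBS, x2 = kg of silica fume, x3 = kg of fly ash, x4 = kg of metakaolin, x5 = kg of river sand.
min 0.117x1 + 0.795x2 + 0.074x3 + 0.481x4 + 0.025x5 with:
  0.82x1 + 1.59x2 + 0.51x3 + 1.2x4 + 0.02x5 ≥ 4.14   (28-day strength contribution)
  x1, x2, x3, x4, x5 ≥ 0.
The minimum-cost mix takes nothing from silica fume, fly ash, metakaolin, river sand — only GGBS. There the 28-day strength contribution constraint is tight.
Optimal quantities: GGBS = 5.049 kg.
Total cost: 0.117·5.049 = 0.59073.

€0.591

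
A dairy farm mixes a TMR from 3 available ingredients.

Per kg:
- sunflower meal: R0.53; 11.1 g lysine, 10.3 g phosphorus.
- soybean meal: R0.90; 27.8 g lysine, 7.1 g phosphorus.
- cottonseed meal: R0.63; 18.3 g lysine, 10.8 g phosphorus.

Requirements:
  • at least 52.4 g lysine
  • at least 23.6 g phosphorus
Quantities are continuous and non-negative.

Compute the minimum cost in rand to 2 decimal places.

Treat it as an LP. Let x1 = kg of sunflower meal, x2 = kg of soybean meal, x3 = kg of cottonseed meal.
Minimize 0.53x1 + 0.9x2 + 0.63x3 with:
  11.1x1 + 27.8x2 + 18.3x3 ≥ 52.4   (lysine)
  10.3x1 + 7.1x2 + 10.8x3 ≥ 23.6   (phosphorus)
  x1, x2, x3 ≥ 0.
The minimum-cost mix takes nothing from sunflower meal — only soybean meal, cottonseed meal. Binding constraints: lysine and phosphorus.
So soybean meal = 0.787 kg, cottonseed meal = 1.668 kg.
Objective = 0.9·0.787 + 0.63·1.668 = 1.7591.

R1.76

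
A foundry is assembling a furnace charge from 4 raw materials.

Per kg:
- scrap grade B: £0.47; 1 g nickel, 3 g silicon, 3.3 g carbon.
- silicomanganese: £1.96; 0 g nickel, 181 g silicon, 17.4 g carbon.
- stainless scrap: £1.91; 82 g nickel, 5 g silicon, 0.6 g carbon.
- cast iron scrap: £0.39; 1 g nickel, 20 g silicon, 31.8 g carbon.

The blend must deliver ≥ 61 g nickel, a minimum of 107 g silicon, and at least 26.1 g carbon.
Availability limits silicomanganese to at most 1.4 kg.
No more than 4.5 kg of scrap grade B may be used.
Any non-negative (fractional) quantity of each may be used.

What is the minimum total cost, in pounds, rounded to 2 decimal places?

Treat it as an LP. Let x1 = kg of scrap grade B, x2 = kg of silicomanganese, x3 = kg of stainless scrap, x4 = kg of cast iron scrap.
Minimize 0.47x1 + 1.96x2 + 1.91x3 + 0.39x4 s.t.:
  1x1 + 82x3 + 1x4 ≥ 61   (nickel)
  3x1 + 181x2 + 5x3 + 20x4 ≥ 107   (silicon)
  3.3x1 + 17.4x2 + 0.6x3 + 31.8x4 ≥ 26.1   (carbon)
  x2 ≤ 1.4
  x1 ≤ 4.5
  x1, x2, x3, x4 ≥ 0.
The cheapest feasible vertex uses only silicomanganese, stainless scrap, cast iron scrap; scrap grade B is not used. The nickel, silicon, carbon requirements are met with equality.
Optimal quantities: silicomanganese = 0.5126 kg, stainless scrap = 0.7375 kg, cast iron scrap = 0.5263 kg.
Total cost: 1.96·0.5126 + 1.91·0.7375 + 0.39·0.5263 = 2.6186.

£2.62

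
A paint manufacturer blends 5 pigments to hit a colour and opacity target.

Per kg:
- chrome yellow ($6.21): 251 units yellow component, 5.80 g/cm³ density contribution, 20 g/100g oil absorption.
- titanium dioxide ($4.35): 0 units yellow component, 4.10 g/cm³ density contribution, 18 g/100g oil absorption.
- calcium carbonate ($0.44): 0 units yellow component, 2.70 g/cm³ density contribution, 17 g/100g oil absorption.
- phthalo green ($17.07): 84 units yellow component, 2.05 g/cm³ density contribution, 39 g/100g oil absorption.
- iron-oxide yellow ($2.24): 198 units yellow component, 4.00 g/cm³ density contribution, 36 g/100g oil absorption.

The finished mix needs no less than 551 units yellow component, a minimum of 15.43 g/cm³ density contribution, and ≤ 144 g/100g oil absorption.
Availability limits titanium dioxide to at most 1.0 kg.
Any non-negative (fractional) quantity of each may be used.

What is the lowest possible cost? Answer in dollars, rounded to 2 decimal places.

Set it up as a linear program. Let x1 = kg of chrome yellow, x2 = kg of titanium dioxide, x3 = kg of calcium carbonate, x4 = kg of phthalo green, x5 = kg of iron-oxide yellow.
Minimise 6.21x1 + 4.35x2 + 0.44x3 + 17.07x4 + 2.24x5 subject to:
  251x1 + 84x4 + 198x5 ≥ 551   (yellow component)
  5.8x1 + 4.1x2 + 2.7x3 + 2.05x4 + 4x5 ≥ 15.43   (density contribution)
  20x1 + 18x2 + 17x3 + 39x4 + 36x5 ≤ 144   (oil absorption)
  x2 ≤ 1
  x1, x2, x3, x4, x5 ≥ 0.
The cheapest feasible vertex uses only calcium carbonate, iron-oxide yellow; chrome yellow, titanium dioxide, phthalo green are not used. There the yellow component and density contribution constraints are tight.
That vertex is x3 = 1.592, x5 = 2.783.
Objective = 0.44·1.592 + 2.24·2.783 = 6.9344.

$6.93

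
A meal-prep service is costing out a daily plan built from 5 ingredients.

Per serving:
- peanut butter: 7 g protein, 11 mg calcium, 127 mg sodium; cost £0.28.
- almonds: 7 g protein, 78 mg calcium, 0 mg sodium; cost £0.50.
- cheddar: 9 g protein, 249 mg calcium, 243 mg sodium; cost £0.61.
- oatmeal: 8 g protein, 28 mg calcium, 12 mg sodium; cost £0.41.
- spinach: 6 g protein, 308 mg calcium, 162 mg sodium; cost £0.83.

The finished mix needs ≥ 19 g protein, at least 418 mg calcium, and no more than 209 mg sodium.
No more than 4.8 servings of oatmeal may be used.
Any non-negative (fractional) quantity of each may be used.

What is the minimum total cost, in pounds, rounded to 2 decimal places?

£1.56

Let x1 = servings of peanut butter, x2 = servings of almonds, x3 = servings of cheddar, x4 = servings of oatmeal, x5 = servings of spinach.
min 0.28x1 + 0.5x2 + 0.61x3 + 0.41x4 + 0.83x5 subject to:
  7x1 + 7x2 + 9x3 + 8x4 + 6x5 ≥ 19   (protein)
  11x1 + 78x2 + 249x3 + 28x4 + 308x5 ≥ 418   (calcium)
  127x1 + 243x3 + 12x4 + 162x5 ≤ 209   (sodium)
  x4 ≤ 4.8
  x1, x2, x3, x4, x5 ≥ 0.
The cheapest feasible vertex uses only almonds, cheddar, spinach; peanut butter, oatmeal are not used. The protein, calcium, sodium requirements are met with equality.
Solving gives x2 = 1.608, x3 = 0.4921, x5 = 0.552.
Total cost: 0.5·1.608 + 0.61·0.4921 + 0.83·0.552 = 1.5623.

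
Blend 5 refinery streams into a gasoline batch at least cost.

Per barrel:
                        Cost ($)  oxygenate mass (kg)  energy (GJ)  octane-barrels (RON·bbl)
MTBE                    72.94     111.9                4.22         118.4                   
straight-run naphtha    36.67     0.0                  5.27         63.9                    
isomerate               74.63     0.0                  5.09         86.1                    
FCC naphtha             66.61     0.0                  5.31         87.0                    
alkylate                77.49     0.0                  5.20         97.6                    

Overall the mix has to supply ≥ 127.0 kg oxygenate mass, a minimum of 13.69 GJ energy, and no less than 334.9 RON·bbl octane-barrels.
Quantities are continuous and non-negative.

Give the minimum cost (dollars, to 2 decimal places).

$197.86

Treat it as an LP. Let x1 = barrels of MTBE, x2 = barrels of straight-run naphtha, x3 = barrels of isomerate, x4 = barrels of FCC naphtha, x5 = barrels of alkylate.
min 72.94x1 + 36.67x2 + 74.63x3 + 66.61x4 + 77.49x5 s.t.:
  111.9x1 ≥ 127   (oxygenate mass)
  4.22x1 + 5.27x2 + 5.09x3 + 5.31x4 + 5.2x5 ≥ 13.69   (energy)
  118.4x1 + 63.9x2 + 86.1x3 + 87x4 + 97.6x5 ≥ 334.9   (octane-barrels)
  x1, x2, x3, x4, x5 ≥ 0.
The optimal basis is {MTBE, straight-run naphtha}; isomerate, FCC naphtha, alkylate drop out. The oxygenate mass and octane-barrels requirements are met with equality.
That vertex is x1 = 1.135, x2 = 3.138.
Total cost: 72.94·1.135 + 36.67·3.138 = 197.8574.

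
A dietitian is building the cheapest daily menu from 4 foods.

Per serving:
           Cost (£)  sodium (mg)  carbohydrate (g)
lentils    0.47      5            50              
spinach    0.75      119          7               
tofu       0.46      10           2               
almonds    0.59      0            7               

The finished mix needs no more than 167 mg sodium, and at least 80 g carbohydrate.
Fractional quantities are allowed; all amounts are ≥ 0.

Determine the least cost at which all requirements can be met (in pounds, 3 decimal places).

Set it up as a linear program. Let x1 = servings of lentils, x2 = servings of spinach, x3 = servings of tofu, x4 = servings of almonds.
min 0.47x1 + 0.75x2 + 0.46x3 + 0.59x4 with:
  5x1 + 119x2 + 10x3 ≤ 167   (sodium)
  50x1 + 7x2 + 2x3 + 7x4 ≥ 80   (carbohydrate)
  x1, x2, x3, x4 ≥ 0.
The minimum-cost mix takes nothing from spinach, tofu, almonds — only lentils. There the carbohydrate constraint is tight.
That vertex is x1 = 1.6.
Hence cost = 0.47·1.6 = £0.75200.

£0.752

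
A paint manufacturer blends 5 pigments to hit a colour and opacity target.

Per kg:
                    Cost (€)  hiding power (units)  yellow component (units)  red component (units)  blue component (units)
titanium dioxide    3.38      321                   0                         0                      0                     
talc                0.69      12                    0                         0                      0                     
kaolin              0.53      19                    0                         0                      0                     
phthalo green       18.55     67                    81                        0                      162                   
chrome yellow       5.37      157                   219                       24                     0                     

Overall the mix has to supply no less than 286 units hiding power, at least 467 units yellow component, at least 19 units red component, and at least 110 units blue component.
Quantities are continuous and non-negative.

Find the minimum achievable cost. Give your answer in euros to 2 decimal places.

Let x1 = kg of titanium dioxide, x2 = kg of talc, x3 = kg of kaolin, x4 = kg of phthalo green, x5 = kg of chrome yellow.
Minimise 3.38x1 + 0.69x2 + 0.53x3 + 18.55x4 + 5.37x5 with:
  321x1 + 12x2 + 19x3 + 67x4 + 157x5 ≥ 286   (hiding power)
  81x4 + 219x5 ≥ 467   (yellow component)
  24x5 ≥ 19   (red component)
  162x4 ≥ 110   (blue component)
  x1, x2, x3, x4, x5 ≥ 0.
The cheapest feasible vertex uses only phthalo green, chrome yellow; titanium dioxide, talc, kaolin are not used. Binding constraints: yellow component and blue component.
Solving gives x4 = 0.679, x5 = 1.881.
Hence cost = 18.55·0.679 + 5.37·1.881 = €22.6964.

€22.70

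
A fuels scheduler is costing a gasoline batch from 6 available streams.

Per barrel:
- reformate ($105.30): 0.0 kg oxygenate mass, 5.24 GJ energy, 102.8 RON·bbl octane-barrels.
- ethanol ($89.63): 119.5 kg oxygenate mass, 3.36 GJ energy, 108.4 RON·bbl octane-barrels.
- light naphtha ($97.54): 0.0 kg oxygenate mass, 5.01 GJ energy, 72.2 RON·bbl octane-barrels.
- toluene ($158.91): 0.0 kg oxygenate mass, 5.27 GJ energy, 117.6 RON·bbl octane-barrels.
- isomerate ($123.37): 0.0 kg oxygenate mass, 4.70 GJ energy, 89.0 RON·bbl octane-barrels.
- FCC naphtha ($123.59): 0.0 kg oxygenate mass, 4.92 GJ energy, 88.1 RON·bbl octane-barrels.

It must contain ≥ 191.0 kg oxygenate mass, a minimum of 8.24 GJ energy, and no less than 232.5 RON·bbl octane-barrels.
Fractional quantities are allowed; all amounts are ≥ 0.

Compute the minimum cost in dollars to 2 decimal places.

$202.46

Let x1 = barrels of reformate, x2 = barrels of ethanol, x3 = barrels of light naphtha, x4 = barrels of toluene, x5 = barrels of isomerate, x6 = barrels of FCC naphtha.
Minimise 105.3x1 + 89.63x2 + 97.54x3 + 158.91x4 + 123.37x5 + 123.59x6 subject to:
  119.5x2 ≥ 191   (oxygenate mass)
  5.24x1 + 3.36x2 + 5.01x3 + 5.27x4 + 4.7x5 + 4.92x6 ≥ 8.24   (energy)
  102.8x1 + 108.4x2 + 72.2x3 + 117.6x4 + 89x5 + 88.1x6 ≥ 232.5   (octane-barrels)
  x1, x2, x3, x4, x5, x6 ≥ 0.
The cheapest feasible vertex uses only reformate, ethanol; light naphtha, toluene, isomerate, FCC naphtha are not used. Binding constraints: energy and octane-barrels.
Optimal quantities: reformate = 0.503198 barrels, ethanol = 1.66763 barrels.
Objective = 105.3·0.503198 + 89.63·1.66763 = 202.4564.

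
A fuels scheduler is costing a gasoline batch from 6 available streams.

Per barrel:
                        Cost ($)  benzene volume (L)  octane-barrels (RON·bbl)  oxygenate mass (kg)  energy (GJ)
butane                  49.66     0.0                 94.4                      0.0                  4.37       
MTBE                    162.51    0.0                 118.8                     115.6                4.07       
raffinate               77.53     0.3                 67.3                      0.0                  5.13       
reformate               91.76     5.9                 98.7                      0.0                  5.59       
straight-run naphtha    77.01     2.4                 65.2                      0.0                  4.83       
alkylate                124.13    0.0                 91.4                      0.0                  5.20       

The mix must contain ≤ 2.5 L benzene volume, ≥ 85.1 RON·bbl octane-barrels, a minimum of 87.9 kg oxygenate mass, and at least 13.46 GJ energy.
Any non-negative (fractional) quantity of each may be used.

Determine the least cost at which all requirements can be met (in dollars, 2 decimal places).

$241.36

Let x1 = barrels of butane, x2 = barrels of MTBE, x3 = barrels of raffinate, x4 = barrels of reformate, x5 = barrels of straight-run naphtha, x6 = barrels of alkylate.
Minimize 49.66x1 + 162.51x2 + 77.53x3 + 91.76x4 + 77.01x5 + 124.13x6 with:
  0.3x3 + 5.9x4 + 2.4x5 ≤ 2.5   (benzene volume)
  94.4x1 + 118.8x2 + 67.3x3 + 98.7x4 + 65.2x5 + 91.4x6 ≥ 85.1   (octane-barrels)
  115.6x2 ≥ 87.9   (oxygenate mass)
  4.37x1 + 4.07x2 + 5.13x3 + 5.59x4 + 4.83x5 + 5.2x6 ≥ 13.46   (energy)
  x1, x2, x3, x4, x5, x6 ≥ 0.
At the optimum only butane, MTBE are positive (raffinate, reformate, straight-run naphtha, alkylate = 0). There the oxygenate mass and energy constraints are tight.
Solving gives x1 = 2.3719, x2 = 0.76038.
Cost = 49.66·2.3719 + 162.51·0.76038 = 241.3579.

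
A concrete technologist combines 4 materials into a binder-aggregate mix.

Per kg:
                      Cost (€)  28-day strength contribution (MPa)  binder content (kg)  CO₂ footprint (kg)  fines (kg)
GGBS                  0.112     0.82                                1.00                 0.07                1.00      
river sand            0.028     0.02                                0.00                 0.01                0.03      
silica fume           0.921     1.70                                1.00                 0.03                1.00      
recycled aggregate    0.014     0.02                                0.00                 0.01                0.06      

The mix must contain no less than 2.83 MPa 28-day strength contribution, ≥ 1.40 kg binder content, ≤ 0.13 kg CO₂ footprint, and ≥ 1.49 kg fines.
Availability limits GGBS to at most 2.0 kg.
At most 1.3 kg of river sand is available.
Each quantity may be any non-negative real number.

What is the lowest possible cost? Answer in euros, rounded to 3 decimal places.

Let x1 = kg of GGBS, x2 = kg of river sand, x3 = kg of silica fume, x4 = kg of recycled aggregate.
min 0.112x1 + 0.028x2 + 0.921x3 + 0.014x4 s.t.:
  0.82x1 + 0.02x2 + 1.7x3 + 0.02x4 ≥ 2.83   (28-day strength contribution)
  1x1 + 1x3 ≥ 1.4   (binder content)
  0.07x1 + 0.01x2 + 0.03x3 + 0.01x4 ≤ 0.13   (CO₂ footprint)
  1x1 + 0.03x2 + 1x3 + 0.06x4 ≥ 1.49   (fines)
  x1 ≤ 2
  x2 ≤ 1.3
  x1, x2, x3, x4 ≥ 0.
The optimal basis is {GGBS, silica fume}; river sand, recycled aggregate drop out. There the 28-day strength contribution and CO₂ footprint constraints are tight.
Optimal quantities: GGBS = 1.442 kg, silica fume = 0.9693 kg.
Hence cost = 0.112·1.442 + 0.921·0.9693 = €1.05423.

€1.054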